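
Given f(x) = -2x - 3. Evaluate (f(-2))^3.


f(-2) = 1
(1)^3 = 1

1


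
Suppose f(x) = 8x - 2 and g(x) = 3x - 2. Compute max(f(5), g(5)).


f(5) = 38
g(5) = 13
max = 38

38


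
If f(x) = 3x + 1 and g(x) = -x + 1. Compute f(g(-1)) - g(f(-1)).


f(g(-1)) = 7
g(f(-1)) = 3
Difference = 4

4


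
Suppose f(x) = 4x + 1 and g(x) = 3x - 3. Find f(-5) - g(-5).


-1


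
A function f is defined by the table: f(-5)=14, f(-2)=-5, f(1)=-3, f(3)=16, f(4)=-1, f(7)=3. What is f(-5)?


14


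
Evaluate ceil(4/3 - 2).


4/3 = 1.3333
1.3333 - 2 = -0.6667
ceil(-0.6667) = 0

0


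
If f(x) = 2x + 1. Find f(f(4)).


f(4) = 9
f(9) = 19

19


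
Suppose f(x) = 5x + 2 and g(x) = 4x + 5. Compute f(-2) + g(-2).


-11


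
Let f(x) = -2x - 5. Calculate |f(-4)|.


f(-4) = 3
|3| = 3

3


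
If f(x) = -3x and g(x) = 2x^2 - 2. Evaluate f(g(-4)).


-90


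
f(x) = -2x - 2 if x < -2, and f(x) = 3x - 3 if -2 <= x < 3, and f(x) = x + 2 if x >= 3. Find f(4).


6


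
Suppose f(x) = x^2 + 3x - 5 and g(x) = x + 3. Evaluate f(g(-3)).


g(-3) = 0
f(0) = 1*(0)^2 + 3*(0) - 5 = -5

-5


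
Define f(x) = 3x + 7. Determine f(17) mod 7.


f(17) = 58
58 mod 7 = 2

2


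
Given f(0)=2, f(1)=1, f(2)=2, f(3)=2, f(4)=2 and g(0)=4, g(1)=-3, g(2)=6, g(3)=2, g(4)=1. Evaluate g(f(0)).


f(0) = 2
g(2) = 6

6


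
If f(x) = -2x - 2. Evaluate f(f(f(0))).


f(0) = -2
f(-2) = 2
f(2) = -6

-6


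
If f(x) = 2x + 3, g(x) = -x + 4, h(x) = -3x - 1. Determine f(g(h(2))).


25


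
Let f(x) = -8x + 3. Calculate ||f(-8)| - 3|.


f(-8) = 67
|67| = 67
|67 - 3| = 64

64


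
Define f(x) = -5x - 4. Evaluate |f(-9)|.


f(-9) = 41
|41| = 41

41


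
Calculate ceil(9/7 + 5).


9/7 = 1.2857
1.2857 + 5 = 6.2857
ceil(6.2857) = 7

7


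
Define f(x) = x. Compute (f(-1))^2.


f(-1) = -1
(-1)^2 = 1

1


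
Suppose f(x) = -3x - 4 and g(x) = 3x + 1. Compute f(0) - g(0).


f(0) = -4
g(0) = 1
Difference = -5

-5


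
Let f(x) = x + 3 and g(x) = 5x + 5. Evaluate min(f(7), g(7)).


f(7) = 10
g(7) = 40
min = 10

10


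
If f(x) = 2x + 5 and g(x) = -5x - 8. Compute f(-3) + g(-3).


f(-3) = -1
g(-3) = 7
Sum = 6

6


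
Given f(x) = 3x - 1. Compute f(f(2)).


f(2) = 5
f(5) = 14

14


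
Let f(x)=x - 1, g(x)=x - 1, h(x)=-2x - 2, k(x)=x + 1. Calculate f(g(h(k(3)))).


k(3) = 4
h(4) = -10
g(-10) = -11
f(-11) = -12

-12


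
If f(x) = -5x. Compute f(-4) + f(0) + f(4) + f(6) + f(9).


f(-4) = 20
f(0) = 0
f(4) = -20
f(6) = -30
f(9) = -45
Sum = -75

-75


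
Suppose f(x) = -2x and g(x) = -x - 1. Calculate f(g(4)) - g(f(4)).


3


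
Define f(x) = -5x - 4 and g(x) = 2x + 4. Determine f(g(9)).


g(9) = 22
f(22) = -114

-114


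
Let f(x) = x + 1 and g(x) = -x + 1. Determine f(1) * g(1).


f(1) = 2
g(1) = 0
Product = 0

0


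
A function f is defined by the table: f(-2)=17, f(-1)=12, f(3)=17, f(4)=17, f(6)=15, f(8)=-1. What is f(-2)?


Reading from the table at x = -2

17


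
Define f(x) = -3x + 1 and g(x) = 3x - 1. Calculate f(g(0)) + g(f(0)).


6


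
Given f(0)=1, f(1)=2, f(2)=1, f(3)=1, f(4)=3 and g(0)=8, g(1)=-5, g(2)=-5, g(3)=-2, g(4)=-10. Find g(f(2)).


f(2) = 1
g(1) = -5

-5


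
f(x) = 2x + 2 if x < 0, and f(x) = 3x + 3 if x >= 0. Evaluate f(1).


1 satisfies x >= 0
f(1) = 6

6


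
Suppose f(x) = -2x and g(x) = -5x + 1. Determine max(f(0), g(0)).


f(0) = 0
g(0) = 1
max = 1

1


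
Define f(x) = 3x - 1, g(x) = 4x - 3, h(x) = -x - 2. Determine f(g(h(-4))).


h(-4) = 2
g(2) = 5
f(5) = 14

14


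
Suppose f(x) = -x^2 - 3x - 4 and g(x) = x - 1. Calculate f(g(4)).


g(4) = 3
f(3) = (-1)*(3)^2 - 3*(3) - 4 = -22

-22


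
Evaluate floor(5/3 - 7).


5/3 = 1.6667
1.6667 - 7 = -5.3333
floor(-5.3333) = -6

-6


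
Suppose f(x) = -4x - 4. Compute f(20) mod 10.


f(20) = -84
-84 mod 10 = 6

6


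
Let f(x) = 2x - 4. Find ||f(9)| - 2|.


f(9) = 14
|14| = 14
|14 - 2| = 12

12


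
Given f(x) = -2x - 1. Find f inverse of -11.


Solve -2x - 1 = -11
x = (-11 + 1) / (-2) = 5

5


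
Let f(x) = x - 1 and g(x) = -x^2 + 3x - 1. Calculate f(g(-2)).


g(-2) = -11
f(-11) = -12

-12


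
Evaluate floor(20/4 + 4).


20/4 = 5
5 + 4 = 9
floor(9) = 9

9


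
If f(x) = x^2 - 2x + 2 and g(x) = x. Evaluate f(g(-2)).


g(-2) = -2
f(-2) = 1*(-2)^2 - 2*(-2) + 2 = 10

10


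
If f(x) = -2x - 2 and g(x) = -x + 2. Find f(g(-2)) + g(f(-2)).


f(g(-2)) = -10
g(f(-2)) = 0
Sum = -10

-10


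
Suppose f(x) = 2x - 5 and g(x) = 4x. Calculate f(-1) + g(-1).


f(-1) = -7
g(-1) = -4
Sum = -11

-11


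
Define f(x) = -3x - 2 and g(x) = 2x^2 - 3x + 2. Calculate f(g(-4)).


g(-4) = 46
f(46) = -140

-140


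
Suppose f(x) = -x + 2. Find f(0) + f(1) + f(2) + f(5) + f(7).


-5


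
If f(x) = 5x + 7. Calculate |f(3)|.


f(3) = 22
|22| = 22

22


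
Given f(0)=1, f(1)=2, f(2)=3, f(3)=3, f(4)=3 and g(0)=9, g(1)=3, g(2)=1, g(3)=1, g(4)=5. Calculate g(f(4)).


f(4) = 3
g(3) = 1

1


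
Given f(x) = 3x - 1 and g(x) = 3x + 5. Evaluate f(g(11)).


g(11) = 38
f(38) = 113

113


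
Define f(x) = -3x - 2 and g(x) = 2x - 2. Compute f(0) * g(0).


f(0) = -2
g(0) = -2
Product = 4

4


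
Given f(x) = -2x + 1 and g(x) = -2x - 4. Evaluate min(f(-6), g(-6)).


f(-6) = 13
g(-6) = 8
min = 8

8


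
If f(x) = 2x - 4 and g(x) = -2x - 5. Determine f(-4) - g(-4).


-15


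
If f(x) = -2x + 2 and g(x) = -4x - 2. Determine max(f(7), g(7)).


-12


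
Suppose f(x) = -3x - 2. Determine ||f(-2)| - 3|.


1


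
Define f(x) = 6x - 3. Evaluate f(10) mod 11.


f(10) = 57
57 mod 11 = 2

2


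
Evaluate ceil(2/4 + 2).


2/4 = 0.5
0.5 + 2 = 2.5
ceil(2.5) = 3

3


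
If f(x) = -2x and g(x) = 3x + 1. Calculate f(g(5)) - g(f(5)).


f(g(5)) = -32
g(f(5)) = -29
Difference = -3

-3


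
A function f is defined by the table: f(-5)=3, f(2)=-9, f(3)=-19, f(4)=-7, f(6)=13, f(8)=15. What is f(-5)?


Reading from the table at x = -5

3


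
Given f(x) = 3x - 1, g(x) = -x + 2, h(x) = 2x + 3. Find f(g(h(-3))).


h(-3) = -3
g(-3) = 5
f(5) = 14

14


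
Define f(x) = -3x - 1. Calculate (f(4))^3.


f(4) = -13
(-13)^3 = -2197

-2197


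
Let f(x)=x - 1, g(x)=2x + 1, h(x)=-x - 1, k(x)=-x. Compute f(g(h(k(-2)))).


-6


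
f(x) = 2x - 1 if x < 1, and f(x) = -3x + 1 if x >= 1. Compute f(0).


-1


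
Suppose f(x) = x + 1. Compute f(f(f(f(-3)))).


f(-3) = -2
f(-2) = -1
f(-1) = 0
f(0) = 1

1


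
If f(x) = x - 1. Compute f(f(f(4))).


f(4) = 3
f(3) = 2
f(2) = 1

1


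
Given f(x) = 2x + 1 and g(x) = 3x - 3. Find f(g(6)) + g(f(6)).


f(g(6)) = 31
g(f(6)) = 36
Sum = 67

67


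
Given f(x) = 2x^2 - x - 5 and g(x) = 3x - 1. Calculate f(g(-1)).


g(-1) = -4
f(-4) = 2*(-4)^2 - 1*(-4) - 5 = 31

31


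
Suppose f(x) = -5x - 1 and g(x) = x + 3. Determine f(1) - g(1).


f(1) = -6
g(1) = 4
Difference = -10

-10


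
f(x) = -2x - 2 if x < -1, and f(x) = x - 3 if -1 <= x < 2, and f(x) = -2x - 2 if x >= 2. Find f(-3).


4


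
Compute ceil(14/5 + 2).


14/5 = 2.8
2.8 + 2 = 4.8
ceil(4.8) = 5

5


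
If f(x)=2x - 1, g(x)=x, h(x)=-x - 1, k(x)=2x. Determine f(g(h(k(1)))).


k(1) = 2
h(2) = -3
g(-3) = -3
f(-3) = -7

-7


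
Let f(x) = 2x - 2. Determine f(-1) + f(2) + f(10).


f(-1) = -4
f(2) = 2
f(10) = 18
Sum = 16

16


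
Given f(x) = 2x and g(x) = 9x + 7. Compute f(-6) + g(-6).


f(-6) = -12
g(-6) = -47
Sum = -59

-59


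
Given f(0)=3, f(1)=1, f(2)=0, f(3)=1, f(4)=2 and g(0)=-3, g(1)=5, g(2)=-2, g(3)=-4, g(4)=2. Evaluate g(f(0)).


-4


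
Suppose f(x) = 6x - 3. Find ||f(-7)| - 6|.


f(-7) = -45
|-45| = 45
|45 - 6| = 39

39


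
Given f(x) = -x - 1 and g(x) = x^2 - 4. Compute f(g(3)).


g(3) = 5
f(5) = -6

-6


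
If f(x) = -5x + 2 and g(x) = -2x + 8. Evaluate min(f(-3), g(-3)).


f(-3) = 17
g(-3) = 14
min = 14

14


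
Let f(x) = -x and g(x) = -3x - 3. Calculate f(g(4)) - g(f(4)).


f(g(4)) = 15
g(f(4)) = 9
Difference = 6

6


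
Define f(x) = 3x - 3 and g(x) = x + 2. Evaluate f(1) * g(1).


f(1) = 0
g(1) = 3
Product = 0

0


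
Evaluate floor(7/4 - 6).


7/4 = 1.75
1.75 - 6 = -4.25
floor(-4.25) = -5

-5


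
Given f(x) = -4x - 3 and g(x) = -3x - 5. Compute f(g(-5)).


-43


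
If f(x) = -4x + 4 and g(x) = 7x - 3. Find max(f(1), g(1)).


f(1) = 0
g(1) = 4
max = 4

4


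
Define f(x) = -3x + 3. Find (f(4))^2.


f(4) = -9
(-9)^2 = 81

81


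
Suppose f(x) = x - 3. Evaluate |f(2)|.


f(2) = -1
|-1| = 1

1


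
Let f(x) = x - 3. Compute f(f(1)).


f(1) = -2
f(-2) = -5

-5


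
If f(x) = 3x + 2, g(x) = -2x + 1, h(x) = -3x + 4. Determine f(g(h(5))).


71


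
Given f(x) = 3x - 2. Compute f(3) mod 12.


7


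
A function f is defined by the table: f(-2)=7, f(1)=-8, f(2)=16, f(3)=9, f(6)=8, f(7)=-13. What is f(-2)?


Reading from the table at x = -2

7


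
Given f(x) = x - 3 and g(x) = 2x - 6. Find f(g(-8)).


g(-8) = -22
f(-22) = -25

-25


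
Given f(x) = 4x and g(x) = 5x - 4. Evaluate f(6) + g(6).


f(6) = 24
g(6) = 26
Sum = 50

50


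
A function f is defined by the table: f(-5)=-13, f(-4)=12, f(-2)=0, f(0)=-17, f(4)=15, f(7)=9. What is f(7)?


Reading from the table at x = 7

9


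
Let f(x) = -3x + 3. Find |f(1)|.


f(1) = 0
|0| = 0

0


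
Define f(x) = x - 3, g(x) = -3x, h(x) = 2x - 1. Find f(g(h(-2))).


h(-2) = -5
g(-5) = 15
f(15) = 12

12


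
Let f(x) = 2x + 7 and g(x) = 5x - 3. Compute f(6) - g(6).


f(6) = 19
g(6) = 27
Difference = -8

-8


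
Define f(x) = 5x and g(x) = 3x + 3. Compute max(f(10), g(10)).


f(10) = 50
g(10) = 33
max = 50

50


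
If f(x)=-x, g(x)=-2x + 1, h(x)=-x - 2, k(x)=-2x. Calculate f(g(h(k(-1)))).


k(-1) = 2
h(2) = -4
g(-4) = 9
f(9) = -9

-9


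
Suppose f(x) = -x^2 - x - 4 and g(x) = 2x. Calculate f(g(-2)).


g(-2) = -4
f(-4) = (-1)*(-4)^2 - 1*(-4) - 4 = -16

-16


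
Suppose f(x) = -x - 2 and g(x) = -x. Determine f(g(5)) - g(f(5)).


-4


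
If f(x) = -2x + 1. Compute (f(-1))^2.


f(-1) = 3
(3)^2 = 9

9


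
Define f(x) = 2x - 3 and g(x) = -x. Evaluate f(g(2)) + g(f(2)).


f(g(2)) = -7
g(f(2)) = -1
Sum = -8

-8


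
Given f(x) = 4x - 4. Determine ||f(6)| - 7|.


f(6) = 20
|20| = 20
|20 - 7| = 13

13


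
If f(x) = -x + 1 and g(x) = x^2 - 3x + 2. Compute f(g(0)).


g(0) = 2
f(2) = -1

-1


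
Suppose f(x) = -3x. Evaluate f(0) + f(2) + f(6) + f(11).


f(0) = 0
f(2) = -6
f(6) = -18
f(11) = -33
Sum = -57

-57


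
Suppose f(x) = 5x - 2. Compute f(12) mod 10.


f(12) = 58
58 mod 10 = 8

8


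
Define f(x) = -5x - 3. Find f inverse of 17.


Solve -5x - 3 = 17
x = (17 + 3) / (-5) = -4

-4


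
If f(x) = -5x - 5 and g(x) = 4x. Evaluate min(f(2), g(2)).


f(2) = -15
g(2) = 8
min = -15

-15


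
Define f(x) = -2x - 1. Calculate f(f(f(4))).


f(4) = -9
f(-9) = 17
f(17) = -35

-35


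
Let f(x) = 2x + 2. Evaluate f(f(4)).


22


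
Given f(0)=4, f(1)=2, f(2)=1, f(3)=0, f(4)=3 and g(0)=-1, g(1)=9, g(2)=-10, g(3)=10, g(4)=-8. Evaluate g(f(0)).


f(0) = 4
g(4) = -8

-8


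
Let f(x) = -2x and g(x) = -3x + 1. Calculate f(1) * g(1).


f(1) = -2
g(1) = -2
Product = 4

4


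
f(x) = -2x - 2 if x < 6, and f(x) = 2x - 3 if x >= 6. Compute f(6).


6 satisfies x >= 6
f(6) = 9

9


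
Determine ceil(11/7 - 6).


11/7 = 1.5714
1.5714 - 6 = -4.4286
ceil(-4.4286) = -4

-4


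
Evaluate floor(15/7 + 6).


15/7 = 2.1429
2.1429 + 6 = 8.1429
floor(8.1429) = 8

8


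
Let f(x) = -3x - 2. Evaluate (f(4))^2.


f(4) = -14
(-14)^2 = 196

196


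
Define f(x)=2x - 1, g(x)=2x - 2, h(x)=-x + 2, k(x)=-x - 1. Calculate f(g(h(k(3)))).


k(3) = -4
h(-4) = 6
g(6) = 10
f(10) = 19

19


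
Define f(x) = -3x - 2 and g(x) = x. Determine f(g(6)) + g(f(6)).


-40


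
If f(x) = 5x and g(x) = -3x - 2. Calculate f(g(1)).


g(1) = -5
f(-5) = -25

-25


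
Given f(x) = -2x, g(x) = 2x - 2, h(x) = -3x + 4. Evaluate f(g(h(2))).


h(2) = -2
g(-2) = -6
f(-6) = 12

12


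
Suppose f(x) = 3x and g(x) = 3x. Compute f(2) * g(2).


f(2) = 6
g(2) = 6
Product = 36

36


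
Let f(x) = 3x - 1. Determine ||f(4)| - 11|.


f(4) = 11
|11| = 11
|11 - 11| = 0

0


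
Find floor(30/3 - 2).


30/3 = 10
10 - 2 = 8
floor(8) = 8

8


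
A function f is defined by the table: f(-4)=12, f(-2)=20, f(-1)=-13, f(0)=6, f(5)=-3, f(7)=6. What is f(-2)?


Reading from the table at x = -2

20


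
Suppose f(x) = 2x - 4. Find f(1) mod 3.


1


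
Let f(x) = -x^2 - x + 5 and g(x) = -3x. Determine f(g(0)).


g(0) = 0
f(0) = (-1)*(0)^2 - 1*(0) + 5 = 5

5


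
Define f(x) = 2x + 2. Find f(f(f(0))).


f(0) = 2
f(2) = 6
f(6) = 14

14


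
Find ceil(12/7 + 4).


12/7 = 1.7143
1.7143 + 4 = 5.7143
ceil(5.7143) = 6

6


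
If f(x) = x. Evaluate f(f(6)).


f(6) = 6
f(6) = 6

6


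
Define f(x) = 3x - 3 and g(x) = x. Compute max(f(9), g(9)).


f(9) = 24
g(9) = 9
max = 24

24


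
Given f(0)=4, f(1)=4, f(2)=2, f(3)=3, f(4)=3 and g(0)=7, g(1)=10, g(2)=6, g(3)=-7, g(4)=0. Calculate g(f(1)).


f(1) = 4
g(4) = 0

0


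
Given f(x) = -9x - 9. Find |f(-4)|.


f(-4) = 27
|27| = 27

27


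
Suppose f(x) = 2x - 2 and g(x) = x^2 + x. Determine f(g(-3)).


10


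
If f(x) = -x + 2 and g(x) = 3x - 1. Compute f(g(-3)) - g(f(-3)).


f(g(-3)) = 12
g(f(-3)) = 14
Difference = -2

-2


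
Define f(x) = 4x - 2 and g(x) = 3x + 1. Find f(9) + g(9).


62


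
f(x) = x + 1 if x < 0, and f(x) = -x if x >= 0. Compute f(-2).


-2 satisfies x < 0
f(-2) = -1

-1


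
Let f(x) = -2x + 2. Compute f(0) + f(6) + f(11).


-28


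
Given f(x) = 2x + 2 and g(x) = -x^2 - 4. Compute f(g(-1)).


g(-1) = -5
f(-5) = -8

-8


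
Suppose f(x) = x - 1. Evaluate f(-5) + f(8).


f(-5) = -6
f(8) = 7
Sum = 1

1


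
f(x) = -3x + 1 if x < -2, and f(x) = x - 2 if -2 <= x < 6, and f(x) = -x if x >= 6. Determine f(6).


6 satisfies x >= 6
f(6) = -6

-6


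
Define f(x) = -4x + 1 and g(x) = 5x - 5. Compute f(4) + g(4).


f(4) = -15
g(4) = 15
Sum = 0

0


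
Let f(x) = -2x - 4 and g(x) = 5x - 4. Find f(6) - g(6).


f(6) = -16
g(6) = 26
Difference = -42

-42


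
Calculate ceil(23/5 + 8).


23/5 = 4.6
4.6 + 8 = 12.6
ceil(12.6) = 13

13


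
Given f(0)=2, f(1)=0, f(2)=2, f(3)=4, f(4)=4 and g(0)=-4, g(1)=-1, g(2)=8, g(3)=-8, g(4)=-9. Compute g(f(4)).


f(4) = 4
g(4) = -9

-9


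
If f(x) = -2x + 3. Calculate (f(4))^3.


f(4) = -5
(-5)^3 = -125

-125


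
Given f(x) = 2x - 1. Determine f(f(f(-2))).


f(-2) = -5
f(-5) = -11
f(-11) = -23

-23


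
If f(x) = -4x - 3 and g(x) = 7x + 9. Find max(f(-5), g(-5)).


f(-5) = 17
g(-5) = -26
max = 17

17


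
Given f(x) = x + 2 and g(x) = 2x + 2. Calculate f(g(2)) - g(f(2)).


-2


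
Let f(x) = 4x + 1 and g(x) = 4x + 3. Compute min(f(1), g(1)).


f(1) = 5
g(1) = 7
min = 5

5


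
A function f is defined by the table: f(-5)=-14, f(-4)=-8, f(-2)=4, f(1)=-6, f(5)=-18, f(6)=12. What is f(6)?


Reading from the table at x = 6

12


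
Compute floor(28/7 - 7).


28/7 = 4
4 - 7 = -3
floor(-3) = -3

-3


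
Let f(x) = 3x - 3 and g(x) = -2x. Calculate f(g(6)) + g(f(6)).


f(g(6)) = -39
g(f(6)) = -30
Sum = -69

-69


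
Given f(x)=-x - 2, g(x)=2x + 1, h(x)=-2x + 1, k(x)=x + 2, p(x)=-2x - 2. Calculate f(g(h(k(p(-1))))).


p(-1) = 0
k(0) = 2
h(2) = -3
g(-3) = -5
f(-5) = 3

3


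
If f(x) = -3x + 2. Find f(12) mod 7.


f(12) = -34
-34 mod 7 = 1

1


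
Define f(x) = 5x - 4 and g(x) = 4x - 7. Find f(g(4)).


g(4) = 9
f(9) = 41

41


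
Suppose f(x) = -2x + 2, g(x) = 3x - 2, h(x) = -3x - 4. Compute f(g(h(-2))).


h(-2) = 2
g(2) = 4
f(4) = -6

-6


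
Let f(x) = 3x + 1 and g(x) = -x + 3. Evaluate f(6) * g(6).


-57


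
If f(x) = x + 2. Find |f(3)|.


5


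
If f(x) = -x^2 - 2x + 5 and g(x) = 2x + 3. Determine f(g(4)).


g(4) = 11
f(11) = (-1)*(11)^2 - 2*(11) + 5 = -138

-138


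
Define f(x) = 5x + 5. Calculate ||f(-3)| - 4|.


f(-3) = -10
|-10| = 10
|10 - 4| = 6

6


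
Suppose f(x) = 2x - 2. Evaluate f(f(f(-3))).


f(-3) = -8
f(-8) = -18
f(-18) = -38

-38


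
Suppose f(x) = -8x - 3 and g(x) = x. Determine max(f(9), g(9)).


f(9) = -75
g(9) = 9
max = 9

9


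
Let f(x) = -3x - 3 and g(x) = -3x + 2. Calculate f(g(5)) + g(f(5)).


92


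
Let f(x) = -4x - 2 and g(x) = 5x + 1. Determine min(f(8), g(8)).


f(8) = -34
g(8) = 41
min = -34

-34


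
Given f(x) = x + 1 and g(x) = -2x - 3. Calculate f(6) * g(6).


-105


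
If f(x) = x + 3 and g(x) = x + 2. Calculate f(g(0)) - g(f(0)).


f(g(0)) = 5
g(f(0)) = 5
Difference = 0

0


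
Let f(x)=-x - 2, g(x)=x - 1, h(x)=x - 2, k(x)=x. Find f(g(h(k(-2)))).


k(-2) = -2
h(-2) = -4
g(-4) = -5
f(-5) = 3

3


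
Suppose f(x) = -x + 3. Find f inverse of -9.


Solve -x + 3 = -9
x = (-9 - 3) / (-1) = 12

12


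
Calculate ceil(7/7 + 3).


4


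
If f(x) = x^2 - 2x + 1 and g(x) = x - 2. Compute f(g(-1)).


g(-1) = -3
f(-3) = 1*(-3)^2 - 2*(-3) + 1 = 16

16


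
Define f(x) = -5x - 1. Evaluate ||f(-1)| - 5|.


f(-1) = 4
|4| = 4
|4 - 5| = 1

1


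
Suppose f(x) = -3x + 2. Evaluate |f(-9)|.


f(-9) = 29
|29| = 29

29


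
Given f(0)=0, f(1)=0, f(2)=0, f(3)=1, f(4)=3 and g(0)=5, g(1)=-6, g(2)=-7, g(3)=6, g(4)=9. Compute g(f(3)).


f(3) = 1
g(1) = -6

-6


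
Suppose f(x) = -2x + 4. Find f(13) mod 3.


2


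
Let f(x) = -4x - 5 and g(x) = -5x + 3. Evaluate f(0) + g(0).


-2


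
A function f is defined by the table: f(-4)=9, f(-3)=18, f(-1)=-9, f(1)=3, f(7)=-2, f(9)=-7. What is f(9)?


Reading from the table at x = 9

-7


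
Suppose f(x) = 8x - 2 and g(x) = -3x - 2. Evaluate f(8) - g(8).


f(8) = 62
g(8) = -26
Difference = 88

88


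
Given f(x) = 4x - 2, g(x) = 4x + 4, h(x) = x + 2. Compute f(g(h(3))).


h(3) = 5
g(5) = 24
f(24) = 94

94


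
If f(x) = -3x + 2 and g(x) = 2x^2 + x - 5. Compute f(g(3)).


g(3) = 16
f(16) = -46

-46


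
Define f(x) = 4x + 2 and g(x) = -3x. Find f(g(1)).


g(1) = -3
f(-3) = -10

-10


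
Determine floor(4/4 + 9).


4/4 = 1
1 + 9 = 10
floor(10) = 10

10


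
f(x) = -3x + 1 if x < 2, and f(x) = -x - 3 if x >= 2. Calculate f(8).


8 satisfies x >= 2
f(8) = -11

-11


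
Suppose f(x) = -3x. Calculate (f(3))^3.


f(3) = -9
(-9)^3 = -729

-729


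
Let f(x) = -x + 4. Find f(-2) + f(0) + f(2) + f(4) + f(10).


f(-2) = 6
f(0) = 4
f(2) = 2
f(4) = 0
f(10) = -6
Sum = 6

6


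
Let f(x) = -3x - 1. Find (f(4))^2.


f(4) = -13
(-13)^2 = 169

169


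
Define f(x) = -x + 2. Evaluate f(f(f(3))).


-1


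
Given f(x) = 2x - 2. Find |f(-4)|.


f(-4) = -10
|-10| = 10

10


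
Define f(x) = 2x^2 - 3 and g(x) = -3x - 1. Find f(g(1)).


g(1) = -4
f(-4) = 2*(-4)^2 - 3 = 29

29


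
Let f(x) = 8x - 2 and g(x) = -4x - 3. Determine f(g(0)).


g(0) = -3
f(-3) = -26

-26


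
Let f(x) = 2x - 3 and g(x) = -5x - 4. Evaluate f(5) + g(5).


f(5) = 7
g(5) = -29
Sum = -22

-22


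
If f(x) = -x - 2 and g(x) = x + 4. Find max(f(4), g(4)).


f(4) = -6
g(4) = 8
max = 8

8


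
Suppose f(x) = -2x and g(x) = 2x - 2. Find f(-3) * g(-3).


-48


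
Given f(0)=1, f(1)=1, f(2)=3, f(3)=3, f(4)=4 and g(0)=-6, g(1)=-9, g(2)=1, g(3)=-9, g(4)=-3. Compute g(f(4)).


f(4) = 4
g(4) = -3

-3


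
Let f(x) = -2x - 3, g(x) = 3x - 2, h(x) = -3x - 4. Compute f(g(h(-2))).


h(-2) = 2
g(2) = 4
f(4) = -11

-11


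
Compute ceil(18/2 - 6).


18/2 = 9
9 - 6 = 3
ceil(3) = 3

3


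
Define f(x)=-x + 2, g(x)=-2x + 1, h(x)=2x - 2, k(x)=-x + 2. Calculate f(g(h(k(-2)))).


k(-2) = 4
h(4) = 6
g(6) = -11
f(-11) = 13

13


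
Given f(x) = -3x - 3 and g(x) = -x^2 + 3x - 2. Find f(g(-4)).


87


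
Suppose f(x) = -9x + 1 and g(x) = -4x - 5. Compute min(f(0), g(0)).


f(0) = 1
g(0) = -5
min = -5

-5


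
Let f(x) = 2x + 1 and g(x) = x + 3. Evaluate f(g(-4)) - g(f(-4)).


f(g(-4)) = -1
g(f(-4)) = -4
Difference = 3

3


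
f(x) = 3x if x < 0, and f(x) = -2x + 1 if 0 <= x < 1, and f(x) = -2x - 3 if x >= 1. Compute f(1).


-5


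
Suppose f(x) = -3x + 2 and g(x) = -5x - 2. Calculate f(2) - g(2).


f(2) = -4
g(2) = -12
Difference = 8

8


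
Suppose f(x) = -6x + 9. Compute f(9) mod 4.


f(9) = -45
-45 mod 4 = 3

3


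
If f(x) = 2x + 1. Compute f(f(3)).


15


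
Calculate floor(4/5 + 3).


4/5 = 0.8
0.8 + 3 = 3.8
floor(3.8) = 3

3


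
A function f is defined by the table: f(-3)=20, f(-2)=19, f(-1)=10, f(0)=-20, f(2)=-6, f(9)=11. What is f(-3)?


Reading from the table at x = -3

20


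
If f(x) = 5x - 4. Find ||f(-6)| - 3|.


31


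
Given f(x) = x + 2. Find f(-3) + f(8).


9


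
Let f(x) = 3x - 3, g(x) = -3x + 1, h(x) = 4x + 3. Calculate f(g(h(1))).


h(1) = 7
g(7) = -20
f(-20) = -63

-63


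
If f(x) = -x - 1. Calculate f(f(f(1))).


f(1) = -2
f(-2) = 1
f(1) = -2

-2


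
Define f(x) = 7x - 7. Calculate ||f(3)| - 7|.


f(3) = 14
|14| = 14
|14 - 7| = 7

7


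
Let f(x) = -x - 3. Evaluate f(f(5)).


f(5) = -8
f(-8) = 5

5


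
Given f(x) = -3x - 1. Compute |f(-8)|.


f(-8) = 23
|23| = 23

23


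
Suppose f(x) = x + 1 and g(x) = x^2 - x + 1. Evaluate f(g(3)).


g(3) = 7
f(7) = 8

8


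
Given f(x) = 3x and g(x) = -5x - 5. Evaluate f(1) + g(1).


f(1) = 3
g(1) = -10
Sum = -7

-7


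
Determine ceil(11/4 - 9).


11/4 = 2.75
2.75 - 9 = -6.25
ceil(-6.25) = -6

-6


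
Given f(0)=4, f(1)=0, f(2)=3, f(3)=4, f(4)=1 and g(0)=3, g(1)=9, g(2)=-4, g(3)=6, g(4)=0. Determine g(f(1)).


f(1) = 0
g(0) = 3

3


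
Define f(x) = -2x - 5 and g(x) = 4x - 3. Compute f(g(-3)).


g(-3) = -15
f(-15) = 25

25


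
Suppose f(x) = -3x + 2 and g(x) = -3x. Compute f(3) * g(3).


f(3) = -7
g(3) = -9
Product = 63

63


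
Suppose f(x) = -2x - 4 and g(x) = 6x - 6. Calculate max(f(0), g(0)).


f(0) = -4
g(0) = -6
max = -4

-4


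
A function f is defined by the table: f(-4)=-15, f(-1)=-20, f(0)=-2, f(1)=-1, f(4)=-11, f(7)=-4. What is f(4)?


Reading from the table at x = 4

-11


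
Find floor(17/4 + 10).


17/4 = 4.25
4.25 + 10 = 14.25
floor(14.25) = 14

14


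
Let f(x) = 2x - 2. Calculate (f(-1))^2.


f(-1) = -4
(-4)^2 = 16

16


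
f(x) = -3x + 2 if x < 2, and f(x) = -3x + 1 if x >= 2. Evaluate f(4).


4 satisfies x >= 2
f(4) = -11

-11


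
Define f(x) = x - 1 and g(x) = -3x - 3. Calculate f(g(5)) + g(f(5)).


f(g(5)) = -19
g(f(5)) = -15
Sum = -34

-34


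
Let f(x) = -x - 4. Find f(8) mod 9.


6


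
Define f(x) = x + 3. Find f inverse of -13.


Solve x + 3 = -13
x = (-13 - 3) / 1 = -16

-16


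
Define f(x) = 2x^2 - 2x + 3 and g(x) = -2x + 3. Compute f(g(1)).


g(1) = 1
f(1) = 2*(1)^2 - 2*(1) + 3 = 3

3


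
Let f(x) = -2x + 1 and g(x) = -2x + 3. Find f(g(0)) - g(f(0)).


f(g(0)) = -5
g(f(0)) = 1
Difference = -6

-6


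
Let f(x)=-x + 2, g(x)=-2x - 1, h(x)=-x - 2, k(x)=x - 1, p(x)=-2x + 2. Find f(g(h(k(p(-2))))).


p(-2) = 6
k(6) = 5
h(5) = -7
g(-7) = 13
f(13) = -11

-11


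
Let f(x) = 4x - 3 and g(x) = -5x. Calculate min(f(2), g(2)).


f(2) = 5
g(2) = -10
min = -10

-10


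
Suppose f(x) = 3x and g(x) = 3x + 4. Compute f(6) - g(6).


f(6) = 18
g(6) = 22
Difference = -4

-4


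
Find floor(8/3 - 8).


8/3 = 2.6667
2.6667 - 8 = -5.3333
floor(-5.3333) = -6

-6


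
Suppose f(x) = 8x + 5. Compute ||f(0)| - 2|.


3


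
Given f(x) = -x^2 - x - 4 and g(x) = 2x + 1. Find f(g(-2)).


g(-2) = -3
f(-3) = (-1)*(-3)^2 - 1*(-3) - 4 = -10

-10


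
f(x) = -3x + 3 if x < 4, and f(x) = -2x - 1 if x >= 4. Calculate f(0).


0 satisfies x < 4
f(0) = 3

3


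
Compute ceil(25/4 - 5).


25/4 = 6.25
6.25 - 5 = 1.25
ceil(1.25) = 2

2


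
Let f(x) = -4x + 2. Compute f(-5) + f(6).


f(-5) = 22
f(6) = -22
Sum = 0

0


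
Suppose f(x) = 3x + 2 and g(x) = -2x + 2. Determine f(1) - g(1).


f(1) = 5
g(1) = 0
Difference = 5

5


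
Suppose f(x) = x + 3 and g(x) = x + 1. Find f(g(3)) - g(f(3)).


f(g(3)) = 7
g(f(3)) = 7
Difference = 0

0


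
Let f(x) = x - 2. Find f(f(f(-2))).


f(-2) = -4
f(-4) = -6
f(-6) = -8

-8


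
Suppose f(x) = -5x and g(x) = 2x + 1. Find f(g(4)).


g(4) = 9
f(9) = -45

-45


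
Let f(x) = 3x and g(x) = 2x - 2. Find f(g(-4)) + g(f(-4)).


f(g(-4)) = -30
g(f(-4)) = -26
Sum = -56

-56


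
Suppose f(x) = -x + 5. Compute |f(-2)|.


7


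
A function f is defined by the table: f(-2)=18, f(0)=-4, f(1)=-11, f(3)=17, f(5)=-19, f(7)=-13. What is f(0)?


Reading from the table at x = 0

-4


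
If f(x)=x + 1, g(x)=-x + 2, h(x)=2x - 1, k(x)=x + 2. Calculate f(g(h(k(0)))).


k(0) = 2
h(2) = 3
g(3) = -1
f(-1) = 0

0


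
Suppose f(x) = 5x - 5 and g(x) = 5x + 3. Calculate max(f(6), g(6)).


f(6) = 25
g(6) = 33
max = 33

33


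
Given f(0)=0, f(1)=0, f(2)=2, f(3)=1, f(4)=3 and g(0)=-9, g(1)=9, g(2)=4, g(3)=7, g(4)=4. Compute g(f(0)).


f(0) = 0
g(0) = -9

-9


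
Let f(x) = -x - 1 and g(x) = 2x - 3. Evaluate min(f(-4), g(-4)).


f(-4) = 3
g(-4) = -11
min = -11

-11


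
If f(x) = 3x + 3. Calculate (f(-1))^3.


0


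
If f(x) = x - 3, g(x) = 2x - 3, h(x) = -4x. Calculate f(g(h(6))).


h(6) = -24
g(-24) = -51
f(-51) = -54

-54


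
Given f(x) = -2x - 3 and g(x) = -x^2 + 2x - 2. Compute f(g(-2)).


17


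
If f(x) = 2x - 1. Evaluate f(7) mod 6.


f(7) = 13
13 mod 6 = 1

1


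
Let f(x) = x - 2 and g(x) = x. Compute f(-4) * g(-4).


f(-4) = -6
g(-4) = -4
Product = 24

24


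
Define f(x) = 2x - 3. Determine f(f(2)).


f(2) = 1
f(1) = -1

-1


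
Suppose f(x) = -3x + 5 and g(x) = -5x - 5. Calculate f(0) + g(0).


0


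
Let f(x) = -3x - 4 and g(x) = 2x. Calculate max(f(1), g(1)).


f(1) = -7
g(1) = 2
max = 2

2


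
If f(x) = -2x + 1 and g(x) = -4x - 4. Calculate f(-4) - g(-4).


f(-4) = 9
g(-4) = 12
Difference = -3

-3


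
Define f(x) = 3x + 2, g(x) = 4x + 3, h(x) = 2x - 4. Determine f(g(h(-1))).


h(-1) = -6
g(-6) = -21
f(-21) = -61

-61


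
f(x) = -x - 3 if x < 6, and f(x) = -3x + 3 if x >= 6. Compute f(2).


2 satisfies x < 6
f(2) = -5

-5


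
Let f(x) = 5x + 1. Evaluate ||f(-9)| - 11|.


f(-9) = -44
|-44| = 44
|44 - 11| = 33

33


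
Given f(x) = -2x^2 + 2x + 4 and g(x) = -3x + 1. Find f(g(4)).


g(4) = -11
f(-11) = (-2)*(-11)^2 + 2*(-11) + 4 = -260

-260


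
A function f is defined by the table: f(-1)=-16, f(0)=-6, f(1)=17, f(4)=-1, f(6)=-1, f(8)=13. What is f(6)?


Reading from the table at x = 6

-1


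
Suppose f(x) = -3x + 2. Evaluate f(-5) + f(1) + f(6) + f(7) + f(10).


f(-5) = 17
f(1) = -1
f(6) = -16
f(7) = -19
f(10) = -28
Sum = -47

-47


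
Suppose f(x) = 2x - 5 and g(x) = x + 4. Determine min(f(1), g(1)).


f(1) = -3
g(1) = 5
min = -3

-3


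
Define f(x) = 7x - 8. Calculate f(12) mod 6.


f(12) = 76
76 mod 6 = 4

4


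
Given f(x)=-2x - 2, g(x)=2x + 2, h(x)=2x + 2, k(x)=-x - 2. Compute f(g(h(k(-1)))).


k(-1) = -1
h(-1) = 0
g(0) = 2
f(2) = -6

-6


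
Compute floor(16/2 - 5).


16/2 = 8
8 - 5 = 3
floor(3) = 3

3


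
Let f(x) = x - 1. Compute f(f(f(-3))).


-6


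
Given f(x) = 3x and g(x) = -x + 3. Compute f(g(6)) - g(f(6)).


f(g(6)) = -9
g(f(6)) = -15
Difference = 6

6


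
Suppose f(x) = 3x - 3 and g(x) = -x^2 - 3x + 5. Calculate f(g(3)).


g(3) = -13
f(-13) = -42

-42


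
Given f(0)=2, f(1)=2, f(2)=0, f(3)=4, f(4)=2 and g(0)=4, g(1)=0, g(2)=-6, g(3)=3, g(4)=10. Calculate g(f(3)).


f(3) = 4
g(4) = 10

10


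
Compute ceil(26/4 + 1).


26/4 = 6.5
6.5 + 1 = 7.5
ceil(7.5) = 8

8


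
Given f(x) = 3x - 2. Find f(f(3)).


f(3) = 7
f(7) = 19

19


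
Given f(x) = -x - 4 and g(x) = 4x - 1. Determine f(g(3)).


-15


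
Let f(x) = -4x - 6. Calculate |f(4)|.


f(4) = -22
|-22| = 22

22


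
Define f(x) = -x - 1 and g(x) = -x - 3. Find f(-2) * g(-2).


f(-2) = 1
g(-2) = -1
Product = -1

-1


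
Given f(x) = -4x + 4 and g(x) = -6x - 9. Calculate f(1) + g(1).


-15


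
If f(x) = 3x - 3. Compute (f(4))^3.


729


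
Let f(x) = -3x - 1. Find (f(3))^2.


f(3) = -10
(-10)^2 = 100

100


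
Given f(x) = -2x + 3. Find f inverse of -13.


Solve -2x + 3 = -13
x = (-13 - 3) / (-2) = 8

8


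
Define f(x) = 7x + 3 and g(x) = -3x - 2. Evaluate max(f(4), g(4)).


f(4) = 31
g(4) = -14
max = 31

31


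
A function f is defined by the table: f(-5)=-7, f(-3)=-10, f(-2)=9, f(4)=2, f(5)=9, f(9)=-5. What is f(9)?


Reading from the table at x = 9

-5


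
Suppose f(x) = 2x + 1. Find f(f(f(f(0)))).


f(0) = 1
f(1) = 3
f(3) = 7
f(7) = 15

15


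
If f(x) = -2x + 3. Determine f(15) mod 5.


f(15) = -27
-27 mod 5 = 3

3


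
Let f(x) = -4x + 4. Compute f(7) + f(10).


f(7) = -24
f(10) = -36
Sum = -60

-60


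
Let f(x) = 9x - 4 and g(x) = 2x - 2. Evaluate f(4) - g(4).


26


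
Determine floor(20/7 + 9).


20/7 = 2.8571
2.8571 + 9 = 11.8571
floor(11.8571) = 11

11


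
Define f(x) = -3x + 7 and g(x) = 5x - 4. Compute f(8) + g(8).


f(8) = -17
g(8) = 36
Sum = 19

19


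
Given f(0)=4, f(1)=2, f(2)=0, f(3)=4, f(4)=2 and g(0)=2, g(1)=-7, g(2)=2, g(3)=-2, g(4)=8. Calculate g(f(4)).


f(4) = 2
g(2) = 2

2


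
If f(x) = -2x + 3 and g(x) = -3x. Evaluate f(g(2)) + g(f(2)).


f(g(2)) = 15
g(f(2)) = 3
Sum = 18

18


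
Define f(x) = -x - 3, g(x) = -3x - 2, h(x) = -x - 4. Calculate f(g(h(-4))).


-1


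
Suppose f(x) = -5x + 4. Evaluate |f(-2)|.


f(-2) = 14
|14| = 14

14


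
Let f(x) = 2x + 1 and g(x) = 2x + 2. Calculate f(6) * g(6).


f(6) = 13
g(6) = 14
Product = 182

182


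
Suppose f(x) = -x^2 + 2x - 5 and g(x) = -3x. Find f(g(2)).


-53


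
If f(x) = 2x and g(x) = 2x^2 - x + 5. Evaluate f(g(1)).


g(1) = 6
f(6) = 12

12


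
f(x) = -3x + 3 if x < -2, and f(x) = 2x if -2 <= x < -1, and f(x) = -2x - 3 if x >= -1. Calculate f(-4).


-4 satisfies x < -2
f(-4) = 15

15


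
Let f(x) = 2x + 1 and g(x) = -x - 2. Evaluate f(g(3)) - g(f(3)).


f(g(3)) = -9
g(f(3)) = -9
Difference = 0

0


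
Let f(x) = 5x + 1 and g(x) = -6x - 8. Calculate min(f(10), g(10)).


f(10) = 51
g(10) = -68
min = -68

-68


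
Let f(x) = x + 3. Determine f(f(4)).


10


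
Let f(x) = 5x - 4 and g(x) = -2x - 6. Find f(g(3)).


g(3) = -12
f(-12) = -64

-64


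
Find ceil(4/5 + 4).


5


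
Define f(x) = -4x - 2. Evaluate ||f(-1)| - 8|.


f(-1) = 2
|2| = 2
|2 - 8| = 6

6


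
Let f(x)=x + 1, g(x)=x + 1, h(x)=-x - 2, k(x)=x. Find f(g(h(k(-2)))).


k(-2) = -2
h(-2) = 0
g(0) = 1
f(1) = 2

2


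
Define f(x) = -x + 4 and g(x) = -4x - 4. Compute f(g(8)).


40


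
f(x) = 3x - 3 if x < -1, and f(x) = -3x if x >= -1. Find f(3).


3 satisfies x >= -1
f(3) = -9

-9


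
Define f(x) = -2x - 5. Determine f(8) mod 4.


f(8) = -21
-21 mod 4 = 3

3


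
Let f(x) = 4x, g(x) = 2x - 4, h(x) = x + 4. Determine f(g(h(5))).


h(5) = 9
g(9) = 14
f(14) = 56

56


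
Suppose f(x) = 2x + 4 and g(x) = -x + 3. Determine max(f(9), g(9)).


f(9) = 22
g(9) = -6
max = 22

22


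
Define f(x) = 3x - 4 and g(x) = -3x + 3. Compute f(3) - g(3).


f(3) = 5
g(3) = -6
Difference = 11

11


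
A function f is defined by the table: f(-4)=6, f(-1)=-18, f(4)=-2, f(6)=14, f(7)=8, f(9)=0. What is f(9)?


0


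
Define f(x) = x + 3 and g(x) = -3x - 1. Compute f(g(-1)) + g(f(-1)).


f(g(-1)) = 5
g(f(-1)) = -7
Sum = -2

-2


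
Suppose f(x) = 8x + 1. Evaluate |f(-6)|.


f(-6) = -47
|-47| = 47

47


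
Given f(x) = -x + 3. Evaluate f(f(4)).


f(4) = -1
f(-1) = 4

4


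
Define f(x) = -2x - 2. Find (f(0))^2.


4


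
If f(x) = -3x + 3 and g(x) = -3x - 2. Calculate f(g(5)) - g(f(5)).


f(g(5)) = 54
g(f(5)) = 34
Difference = 20

20


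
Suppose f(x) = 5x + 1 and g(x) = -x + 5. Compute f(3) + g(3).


18


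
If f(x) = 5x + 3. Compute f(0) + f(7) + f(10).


f(0) = 3
f(7) = 38
f(10) = 53
Sum = 94

94


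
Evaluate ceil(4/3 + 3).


4/3 = 1.3333
1.3333 + 3 = 4.3333
ceil(4.3333) = 5

5


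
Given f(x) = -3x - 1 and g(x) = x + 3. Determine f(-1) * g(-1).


f(-1) = 2
g(-1) = 2
Product = 4

4


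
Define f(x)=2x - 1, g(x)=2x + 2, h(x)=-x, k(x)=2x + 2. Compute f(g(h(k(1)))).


k(1) = 4
h(4) = -4
g(-4) = -6
f(-6) = -13

-13


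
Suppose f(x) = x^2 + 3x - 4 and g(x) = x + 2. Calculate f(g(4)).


g(4) = 6
f(6) = 1*(6)^2 + 3*(6) - 4 = 50

50


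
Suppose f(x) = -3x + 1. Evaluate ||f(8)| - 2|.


f(8) = -23
|-23| = 23
|23 - 2| = 21

21


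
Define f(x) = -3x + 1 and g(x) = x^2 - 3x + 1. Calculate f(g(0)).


g(0) = 1
f(1) = -2

-2


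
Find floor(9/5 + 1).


2


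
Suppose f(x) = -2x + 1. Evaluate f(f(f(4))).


f(4) = -7
f(-7) = 15
f(15) = -29

-29


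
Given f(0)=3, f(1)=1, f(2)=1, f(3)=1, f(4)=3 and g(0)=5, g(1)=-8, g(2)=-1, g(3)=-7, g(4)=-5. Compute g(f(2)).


-8


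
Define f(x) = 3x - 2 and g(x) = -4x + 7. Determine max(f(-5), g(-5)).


f(-5) = -17
g(-5) = 27
max = 27

27


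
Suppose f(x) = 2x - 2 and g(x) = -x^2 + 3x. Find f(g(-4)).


g(-4) = -28
f(-28) = -58

-58


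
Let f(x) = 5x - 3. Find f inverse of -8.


Solve 5x - 3 = -8
x = (-8 + 3) / 5 = -1

-1


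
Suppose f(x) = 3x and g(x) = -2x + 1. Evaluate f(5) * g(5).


f(5) = 15
g(5) = -9
Product = -135

-135


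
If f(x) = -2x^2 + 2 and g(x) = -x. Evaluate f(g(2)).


g(2) = -2
f(-2) = (-2)*(-2)^2 + 2 = -6

-6


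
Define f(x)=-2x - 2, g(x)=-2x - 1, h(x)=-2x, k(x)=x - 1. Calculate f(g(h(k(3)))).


-16


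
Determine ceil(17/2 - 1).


8


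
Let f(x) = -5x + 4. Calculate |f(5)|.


f(5) = -21
|-21| = 21

21


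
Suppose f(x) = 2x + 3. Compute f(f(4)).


25


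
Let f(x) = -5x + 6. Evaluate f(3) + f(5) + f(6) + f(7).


f(3) = -9
f(5) = -19
f(6) = -24
f(7) = -29
Sum = -81

-81


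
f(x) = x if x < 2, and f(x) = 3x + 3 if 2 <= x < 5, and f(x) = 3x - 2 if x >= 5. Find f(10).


10 satisfies x >= 5
f(10) = 28

28


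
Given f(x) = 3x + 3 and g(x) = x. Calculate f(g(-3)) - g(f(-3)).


f(g(-3)) = -6
g(f(-3)) = -6
Difference = 0

0


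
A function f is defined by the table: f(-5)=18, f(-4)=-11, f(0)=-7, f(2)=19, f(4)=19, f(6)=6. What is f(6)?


Reading from the table at x = 6

6


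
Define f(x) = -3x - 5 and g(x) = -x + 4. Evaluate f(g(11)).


16


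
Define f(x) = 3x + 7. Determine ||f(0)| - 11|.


f(0) = 7
|7| = 7
|7 - 11| = 4

4


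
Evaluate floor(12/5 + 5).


12/5 = 2.4
2.4 + 5 = 7.4
floor(7.4) = 7

7


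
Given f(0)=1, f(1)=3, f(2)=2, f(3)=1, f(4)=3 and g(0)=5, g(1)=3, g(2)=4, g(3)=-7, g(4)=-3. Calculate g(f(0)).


f(0) = 1
g(1) = 3

3


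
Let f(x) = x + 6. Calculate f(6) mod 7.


f(6) = 12
12 mod 7 = 5

5


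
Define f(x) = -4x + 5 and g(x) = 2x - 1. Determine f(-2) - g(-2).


f(-2) = 13
g(-2) = -5
Difference = 18

18


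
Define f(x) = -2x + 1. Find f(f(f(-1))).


f(-1) = 3
f(3) = -5
f(-5) = 11

11


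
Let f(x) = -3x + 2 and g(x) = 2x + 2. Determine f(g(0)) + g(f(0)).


f(g(0)) = -4
g(f(0)) = 6
Sum = 2

2


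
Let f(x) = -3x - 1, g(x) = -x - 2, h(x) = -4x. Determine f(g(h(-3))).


h(-3) = 12
g(12) = -14
f(-14) = 41

41


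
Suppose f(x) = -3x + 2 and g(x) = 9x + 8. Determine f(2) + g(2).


22


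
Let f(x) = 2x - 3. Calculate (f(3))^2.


f(3) = 3
(3)^2 = 9

9


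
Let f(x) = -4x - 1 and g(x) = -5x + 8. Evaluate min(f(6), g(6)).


f(6) = -25
g(6) = -22
min = -25

-25


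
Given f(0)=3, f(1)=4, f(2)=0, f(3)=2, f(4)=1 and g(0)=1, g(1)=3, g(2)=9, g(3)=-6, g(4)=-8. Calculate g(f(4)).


f(4) = 1
g(1) = 3

3


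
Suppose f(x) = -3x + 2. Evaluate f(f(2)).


f(2) = -4
f(-4) = 14

14


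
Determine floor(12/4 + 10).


12/4 = 3
3 + 10 = 13
floor(13) = 13

13


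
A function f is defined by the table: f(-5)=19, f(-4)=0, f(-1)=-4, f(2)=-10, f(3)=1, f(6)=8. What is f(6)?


Reading from the table at x = 6

8


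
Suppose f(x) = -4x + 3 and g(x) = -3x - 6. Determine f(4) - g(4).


5


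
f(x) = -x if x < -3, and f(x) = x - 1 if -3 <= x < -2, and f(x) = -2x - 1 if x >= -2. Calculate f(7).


7 satisfies x >= -2
f(7) = -15

-15


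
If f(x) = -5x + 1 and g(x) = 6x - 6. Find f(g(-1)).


g(-1) = -12
f(-12) = 61

61


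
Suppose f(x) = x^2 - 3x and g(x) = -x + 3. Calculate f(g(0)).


0


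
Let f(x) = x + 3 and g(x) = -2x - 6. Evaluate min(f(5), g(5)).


f(5) = 8
g(5) = -16
min = -16

-16


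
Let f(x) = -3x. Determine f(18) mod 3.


f(18) = -54
-54 mod 3 = 0

0


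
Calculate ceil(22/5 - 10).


22/5 = 4.4
4.4 - 10 = -5.6
ceil(-5.6) = -5

-5


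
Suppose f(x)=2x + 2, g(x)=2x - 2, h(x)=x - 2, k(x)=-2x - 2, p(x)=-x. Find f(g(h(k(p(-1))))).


p(-1) = 1
k(1) = -4
h(-4) = -6
g(-6) = -14
f(-14) = -26

-26


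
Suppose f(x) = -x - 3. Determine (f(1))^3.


f(1) = -4
(-4)^3 = -64

-64


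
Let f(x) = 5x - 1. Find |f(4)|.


f(4) = 19
|19| = 19

19


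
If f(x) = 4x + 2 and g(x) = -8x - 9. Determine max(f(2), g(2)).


f(2) = 10
g(2) = -25
max = 10

10


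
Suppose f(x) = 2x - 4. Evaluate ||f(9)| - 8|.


6


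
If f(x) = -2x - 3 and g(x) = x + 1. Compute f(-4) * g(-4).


f(-4) = 5
g(-4) = -3
Product = -15

-15


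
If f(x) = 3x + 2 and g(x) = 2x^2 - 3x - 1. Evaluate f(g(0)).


-1


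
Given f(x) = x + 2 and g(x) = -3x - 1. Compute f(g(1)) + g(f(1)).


f(g(1)) = -2
g(f(1)) = -10
Sum = -12

-12


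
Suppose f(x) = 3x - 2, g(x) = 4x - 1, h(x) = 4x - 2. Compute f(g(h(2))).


h(2) = 6
g(6) = 23
f(23) = 67

67


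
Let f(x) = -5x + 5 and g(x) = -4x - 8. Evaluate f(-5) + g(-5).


f(-5) = 30
g(-5) = 12
Sum = 42

42


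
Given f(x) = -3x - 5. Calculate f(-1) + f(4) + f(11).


-57


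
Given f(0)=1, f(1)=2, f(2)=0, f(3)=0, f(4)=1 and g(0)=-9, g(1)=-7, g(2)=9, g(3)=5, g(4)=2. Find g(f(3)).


-9


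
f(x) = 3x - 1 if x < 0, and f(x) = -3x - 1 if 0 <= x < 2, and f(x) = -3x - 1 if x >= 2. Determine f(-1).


-1 satisfies x < 0
f(-1) = -4

-4


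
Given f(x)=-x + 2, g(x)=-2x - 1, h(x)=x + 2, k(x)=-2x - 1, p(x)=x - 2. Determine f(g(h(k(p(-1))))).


p(-1) = -3
k(-3) = 5
h(5) = 7
g(7) = -15
f(-15) = 17

17


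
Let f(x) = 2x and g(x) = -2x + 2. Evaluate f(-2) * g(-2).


f(-2) = -4
g(-2) = 6
Product = -24

-24


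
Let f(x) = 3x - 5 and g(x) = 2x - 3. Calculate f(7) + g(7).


f(7) = 16
g(7) = 11
Sum = 27

27
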